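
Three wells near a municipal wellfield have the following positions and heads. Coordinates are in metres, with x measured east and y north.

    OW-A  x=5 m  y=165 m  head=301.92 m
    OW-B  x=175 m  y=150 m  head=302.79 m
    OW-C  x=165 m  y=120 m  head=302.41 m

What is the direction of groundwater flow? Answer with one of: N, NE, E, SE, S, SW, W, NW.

Taking OW-A as reference: OW-B−OW-A = (170, -15, +0.87); OW-C−OW-A = (160, -45, +0.49).
Solve a·Δx + b·Δy = Δh: det = 170·(-45) − 160·(-15) = -5250.
∂h/∂x = [(+0.87)·(-45) − (+0.49)·(-15)] / -5250 = +0.006057
∂h/∂y = [170·(+0.49) − 160·(+0.87)] / -5250 = +0.01065
Flow = −∇h = (-0.006057 east, -0.01065 north), which points southwest.

SW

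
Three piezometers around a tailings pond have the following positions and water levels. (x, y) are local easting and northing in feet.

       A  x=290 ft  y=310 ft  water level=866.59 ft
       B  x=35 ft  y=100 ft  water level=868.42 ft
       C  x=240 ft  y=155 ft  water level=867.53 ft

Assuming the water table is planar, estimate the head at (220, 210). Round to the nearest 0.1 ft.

867.3 ft

Three-point gradient (reference A): Δ to B = (-255, -210, +1.83), Δ to C = (-50, -155, +0.94).
∂h/∂x = -0.002972, ∂h/∂y = -0.005106 (det = 29025).
h(220, 210) = 866.59 + (-0.002972)·(-70) + (-0.005106)·(-100) = 866.59 +0.208 +0.511 = 867.309 ft.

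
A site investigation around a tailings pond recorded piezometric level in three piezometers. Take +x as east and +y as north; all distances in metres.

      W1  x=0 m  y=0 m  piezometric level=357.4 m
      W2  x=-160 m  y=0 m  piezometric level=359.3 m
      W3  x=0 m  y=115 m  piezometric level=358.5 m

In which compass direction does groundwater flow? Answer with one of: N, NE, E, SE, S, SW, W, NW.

∂h/∂x = (359.3 − 357.4) / (-160 − 0) = -0.01188
∂h/∂y = (358.5 − 357.4) / (115 − 0) = +0.009565
Flow = −∇h = (+0.01188 east, -0.009565 north), which points southeast.

SE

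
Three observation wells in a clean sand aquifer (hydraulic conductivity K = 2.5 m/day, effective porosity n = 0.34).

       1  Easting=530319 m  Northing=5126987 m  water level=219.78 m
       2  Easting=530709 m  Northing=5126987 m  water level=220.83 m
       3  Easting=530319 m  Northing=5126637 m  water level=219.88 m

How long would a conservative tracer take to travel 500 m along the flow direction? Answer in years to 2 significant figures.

∂h/∂x = (220.83 − 219.78) / (530709 − 530319) = +0.002692
∂h/∂y = (219.88 − 219.78) / (5126637 − 5126987) = -0.0002857
|∇h| = √(0.002692² + -0.0002857²) = 0.002707
Seepage velocity v = K·i/n = 2.5 × 0.002707 / 0.34 = 0.0199 m/day.
t = 500 / 0.0199 = 2.513e+04 days = 68.8 years.

69 years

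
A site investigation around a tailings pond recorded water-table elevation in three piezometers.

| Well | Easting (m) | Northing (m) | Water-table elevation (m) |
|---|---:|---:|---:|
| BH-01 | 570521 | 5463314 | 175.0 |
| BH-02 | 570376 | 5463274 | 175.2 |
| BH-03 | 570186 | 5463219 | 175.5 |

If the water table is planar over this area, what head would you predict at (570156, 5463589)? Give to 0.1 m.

170.0 m

Taking BH-01 as reference: BH-02−BH-01 = (-145, -40, +0.2); BH-03−BH-01 = (-335, -95, +0.5).
Determinant of the coordinate differences = (-145)·(-95) − (-335)·(-40) = 375.
∂h/∂x = [(+0.2)·(-95) − (+0.5)·(-40)] / 375 = +0.002667
∂h/∂y = [(-145)·(+0.5) − (-335)·(+0.2)] / 375 = -0.01467
h(570156, 5463589) = 175.0 + (+0.002667)·(-365) + (-0.01467)·(275) = 175.0 -0.973 -4.033 = 169.993 m.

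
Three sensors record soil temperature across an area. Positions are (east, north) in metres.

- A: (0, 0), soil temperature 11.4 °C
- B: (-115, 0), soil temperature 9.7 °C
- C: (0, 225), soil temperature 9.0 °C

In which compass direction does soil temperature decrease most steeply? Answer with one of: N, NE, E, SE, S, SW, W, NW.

NW

∂T/∂x = (9.7 − 11.4) / (-115 − 0) = +0.01478
∂T/∂y = (9.0 − 11.4) / (225 − 0) = -0.01067
Steepest decrease is along −∇f = (-0.01478 E, +0.01067 N) → northwest.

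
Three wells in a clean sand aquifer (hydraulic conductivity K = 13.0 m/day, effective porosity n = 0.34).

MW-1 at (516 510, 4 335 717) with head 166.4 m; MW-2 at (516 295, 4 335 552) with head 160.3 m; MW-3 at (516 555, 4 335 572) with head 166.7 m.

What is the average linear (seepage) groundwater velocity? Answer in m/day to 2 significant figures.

0.95 m/day

Three-point gradient (reference MW-1): Δ to MW-2 = (-215, -165, -6.1), Δ to MW-3 = (45, -145, +0.3).
∂h/∂x = +0.02420, ∂h/∂y = +0.005440 (det = 38600).
|∇h| = √(0.02420² + 0.005440²) = 0.0248
Seepage velocity v = K·i/n = 13.0 × 0.0248 / 0.34 = 0.9482 m/day.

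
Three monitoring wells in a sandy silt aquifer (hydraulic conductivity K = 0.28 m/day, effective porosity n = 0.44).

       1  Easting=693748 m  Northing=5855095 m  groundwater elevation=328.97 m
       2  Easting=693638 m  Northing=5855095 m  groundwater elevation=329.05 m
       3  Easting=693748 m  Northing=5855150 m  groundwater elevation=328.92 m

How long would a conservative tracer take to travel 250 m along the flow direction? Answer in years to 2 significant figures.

920 years

∂h/∂x = (329.05 − 328.97) / (693638 − 693748) = -0.0007273
∂h/∂y = (328.92 − 328.97) / (5855150 − 5855095) = -0.0009091
|∇h| = √(-0.0007273² + -0.0009091²) = 0.001164
Seepage velocity v = K·i/n = 0.28 × 0.001164 / 0.44 = 0.0007407 m/day.
t = 250 / 0.0007407 = 3.375e+05 days = 924 years.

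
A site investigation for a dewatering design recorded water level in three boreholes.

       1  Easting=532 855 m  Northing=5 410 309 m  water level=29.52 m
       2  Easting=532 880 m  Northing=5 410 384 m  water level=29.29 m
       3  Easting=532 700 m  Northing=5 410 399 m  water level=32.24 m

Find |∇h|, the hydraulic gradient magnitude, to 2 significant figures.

0.016

With h = a·x + b·y + c and 1 as origin, the differences give:
  25·a + 75·b = -0.23
  (-155)·a + 90·b = +2.72
Eliminate b (×90 and ×75, subtract): 13875·a = -224.700 → a = ∂h/∂x = -0.01619
Back-substitute: b = ∂h/∂y = +0.002332.
|∇h| = √(-0.01619² + 0.002332²) = 0.01636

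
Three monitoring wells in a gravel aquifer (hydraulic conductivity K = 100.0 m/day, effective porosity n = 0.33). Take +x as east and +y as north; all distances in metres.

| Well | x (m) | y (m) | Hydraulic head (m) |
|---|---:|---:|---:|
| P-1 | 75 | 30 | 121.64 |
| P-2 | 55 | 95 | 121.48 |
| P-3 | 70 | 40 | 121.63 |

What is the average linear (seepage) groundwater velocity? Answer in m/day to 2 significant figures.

Taking P-1 as reference: P-2−P-1 = (-20, 65, -0.16); P-3−P-1 = (-5, 10, -0.01).
Determinant of the coordinate differences = (-20)·10 − (-5)·65 = 125.
∂h/∂x = [(-0.16)·10 − (-0.01)·65] / 125 = -0.007600
∂h/∂y = [(-20)·(-0.01) − (-5)·(-0.16)] / 125 = -0.004800
|∇h| = √(-0.007600² + -0.004800²) = 0.008989
Seepage velocity v = K·i/n = 100.0 × 0.008989 / 0.33 = 2.724 m/day.

2.7 m/day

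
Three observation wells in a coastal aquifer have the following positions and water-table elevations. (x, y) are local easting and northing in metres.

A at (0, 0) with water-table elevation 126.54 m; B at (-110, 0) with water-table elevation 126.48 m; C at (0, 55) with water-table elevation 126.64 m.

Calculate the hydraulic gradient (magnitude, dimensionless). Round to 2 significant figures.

0.0019

∂h/∂x = (126.48 − 126.54) / (-110 − 0) = +0.0005455
∂h/∂y = (126.64 − 126.54) / (55 − 0) = +0.001818
|∇h| = √(0.0005455² + 0.001818²) = 0.001898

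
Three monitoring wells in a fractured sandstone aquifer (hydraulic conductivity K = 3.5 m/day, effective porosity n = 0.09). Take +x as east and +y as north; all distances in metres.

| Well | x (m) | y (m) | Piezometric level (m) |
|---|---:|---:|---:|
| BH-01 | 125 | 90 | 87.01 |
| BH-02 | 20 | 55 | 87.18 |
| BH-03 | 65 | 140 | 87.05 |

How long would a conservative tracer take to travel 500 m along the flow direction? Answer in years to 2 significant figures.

Taking BH-01 as reference: BH-02−BH-01 = (-105, -35, +0.17); BH-03−BH-01 = (-60, 50, +0.04).
Solve a·Δx + b·Δy = Δh: det = (-105)·50 − (-60)·(-35) = -7350.
∂h/∂x = [(+0.17)·50 − (+0.04)·(-35)] / -7350 = -0.001347
∂h/∂y = [(-105)·(+0.04) − (-60)·(+0.17)] / -7350 = -0.0008163
|∇h| = √(-0.001347² + -0.0008163²) = 0.001575
Seepage velocity v = K·i/n = 3.5 × 0.001575 / 0.09 = 0.06125 m/day.
t = 500 / 0.06125 = 8163 days = 22.3 years.

22 years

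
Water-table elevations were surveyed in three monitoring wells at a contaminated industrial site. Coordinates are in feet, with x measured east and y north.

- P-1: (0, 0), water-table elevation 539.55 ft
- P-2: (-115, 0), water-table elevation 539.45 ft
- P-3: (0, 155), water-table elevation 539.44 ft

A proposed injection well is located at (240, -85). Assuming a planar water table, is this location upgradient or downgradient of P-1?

∂h/∂x = (539.45 − 539.55) / (-115 − 0) = +0.0008696
∂h/∂y = (539.44 − 539.55) / (155 − 0) = -0.0007097
Head at (240, -85) = 539.55 + (+0.0008696)·(240) + (-0.0007097)·(-85) = 539.82 ft.
That is higher than the 539.55 ft at P-1, so the point is upgradient.

upgradient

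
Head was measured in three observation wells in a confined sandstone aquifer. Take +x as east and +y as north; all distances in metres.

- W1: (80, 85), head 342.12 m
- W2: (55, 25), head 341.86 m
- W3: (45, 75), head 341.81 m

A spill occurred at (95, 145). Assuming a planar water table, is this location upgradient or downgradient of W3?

With h = a·x + b·y + c and W1 as origin, the differences give:
  (-25)·a + (-60)·b = -0.26
  (-35)·a + (-10)·b = -0.31
Eliminate b (×(-10) and ×(-60), subtract): -1850·a = -16.000 → a = ∂h/∂x = +0.008649
Back-substitute: b = ∂h/∂y = +0.0007297.
Head at (95, 145) = 342.12 + (+0.008649)·(15) + (+0.0007297)·(60) = 342.29 m.
That is higher than the 341.81 m at W3, so the point is upgradient.

upgradient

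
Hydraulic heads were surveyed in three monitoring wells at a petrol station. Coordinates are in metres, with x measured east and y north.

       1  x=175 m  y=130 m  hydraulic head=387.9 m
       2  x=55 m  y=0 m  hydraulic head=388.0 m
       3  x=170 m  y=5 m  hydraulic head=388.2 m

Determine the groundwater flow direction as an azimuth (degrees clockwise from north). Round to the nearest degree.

323°

Differences from 1: to 2 (Δx, Δy, Δh) = (-120, -130, +0.1); to 3 = (-5, -125, +0.3).
Determinant of the coordinate differences = (-120)·(-125) − (-5)·(-130) = 14350.
∂h/∂x = [(+0.1)·(-125) − (+0.3)·(-130)] / 14350 = +0.001847
∂h/∂y = [(-120)·(+0.3) − (-5)·(+0.1)] / 14350 = -0.002474
Flow direction (−∇h) has components (-0.001847 E, +0.002474 N).
Azimuth = atan2(E, N) = atan2(-0.001847, +0.002474) = 323.3° ≈ 323°.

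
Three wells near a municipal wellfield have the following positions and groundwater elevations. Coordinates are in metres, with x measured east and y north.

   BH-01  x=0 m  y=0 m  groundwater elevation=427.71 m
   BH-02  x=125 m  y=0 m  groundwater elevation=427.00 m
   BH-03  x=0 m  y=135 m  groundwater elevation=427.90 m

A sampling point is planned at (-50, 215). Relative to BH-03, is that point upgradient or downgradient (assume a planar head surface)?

upgradient

∂h/∂x = (427.00 − 427.71) / (125 − 0) = -0.005680
∂h/∂y = (427.90 − 427.71) / (135 − 0) = +0.001407
Head at (-50, 215) = 427.71 + (-0.005680)·(-50) + (+0.001407)·(215) = 428.30 m.
That is higher than the 427.90 m at BH-03, so the point is upgradient.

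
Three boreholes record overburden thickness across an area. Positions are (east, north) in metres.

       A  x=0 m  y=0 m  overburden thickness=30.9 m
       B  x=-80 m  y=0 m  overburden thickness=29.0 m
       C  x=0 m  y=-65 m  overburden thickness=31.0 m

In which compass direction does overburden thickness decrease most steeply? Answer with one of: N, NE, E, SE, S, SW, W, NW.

W

∂d/∂x = (29.0 − 30.9) / (-80 − 0) = +0.02375
∂d/∂y = (31.0 − 30.9) / (-65 − 0) = -0.001538
Steepest decrease is along −∇f = (-0.02375 E, +0.001538 N) → west.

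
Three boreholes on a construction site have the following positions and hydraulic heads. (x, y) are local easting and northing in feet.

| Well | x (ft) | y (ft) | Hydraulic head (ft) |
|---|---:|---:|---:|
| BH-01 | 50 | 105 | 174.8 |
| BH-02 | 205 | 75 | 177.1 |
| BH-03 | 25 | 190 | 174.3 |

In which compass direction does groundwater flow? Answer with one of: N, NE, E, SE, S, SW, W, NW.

W

Differences from BH-01: to BH-02 (Δx, Δy, Δh) = (155, -30, +2.3); to BH-03 = (-25, 85, -0.5).
Solve a·Δx + b·Δy = Δh: det = 155·85 − (-25)·(-30) = 12425.
∂h/∂x = [(+2.3)·85 − (-0.5)·(-30)] / 12425 = +0.01453
∂h/∂y = [155·(-0.5) − (-25)·(+2.3)] / 12425 = -0.001610
Flow = −∇h = (-0.01453 east, +0.001610 north), which points west.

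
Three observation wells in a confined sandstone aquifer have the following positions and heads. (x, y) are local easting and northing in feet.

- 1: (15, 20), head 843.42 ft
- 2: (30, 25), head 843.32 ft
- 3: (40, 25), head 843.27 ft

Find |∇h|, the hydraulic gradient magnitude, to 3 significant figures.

Three-point gradient (reference 1): Δ to 2 = (15, 5, -0.10), Δ to 3 = (25, 5, -0.15).
∂h/∂x = -0.005000, ∂h/∂y = -0.005000 (det = -50).
|∇h| = √(-0.005000² + -0.005000²) = 0.007071

0.00707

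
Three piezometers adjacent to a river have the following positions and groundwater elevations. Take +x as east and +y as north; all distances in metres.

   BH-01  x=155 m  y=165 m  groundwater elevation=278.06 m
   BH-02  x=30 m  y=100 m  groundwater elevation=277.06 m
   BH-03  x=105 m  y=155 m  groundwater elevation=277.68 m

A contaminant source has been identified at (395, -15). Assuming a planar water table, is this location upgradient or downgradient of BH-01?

upgradient

Three-point gradient (reference BH-01): Δ to BH-02 = (-125, -65, -1.00), Δ to BH-03 = (-50, -10, -0.38).
∂h/∂x = +0.007350, ∂h/∂y = +0.001250 (det = -2000).
Head at (395, -15) = 278.06 + (+0.007350)·(240) + (+0.001250)·(-180) = 279.60 m.
That is higher than the 278.06 m at BH-01, so the point is upgradient.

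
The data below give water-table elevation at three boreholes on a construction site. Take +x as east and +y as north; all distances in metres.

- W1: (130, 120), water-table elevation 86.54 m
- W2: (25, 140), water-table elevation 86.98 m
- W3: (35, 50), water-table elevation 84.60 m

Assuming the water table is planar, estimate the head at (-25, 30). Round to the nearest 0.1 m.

Three-point gradient (reference W1): Δ to W2 = (-105, 20, +0.44), Δ to W3 = (-95, -70, -1.94).
∂h/∂x = +0.0008649, ∂h/∂y = +0.02654 (det = 9250).
h(-25, 30) = 86.54 + (+0.0008649)·(-155) + (+0.02654)·(-90) = 86.54 -0.134 -2.389 = 84.017 m.

84.0 m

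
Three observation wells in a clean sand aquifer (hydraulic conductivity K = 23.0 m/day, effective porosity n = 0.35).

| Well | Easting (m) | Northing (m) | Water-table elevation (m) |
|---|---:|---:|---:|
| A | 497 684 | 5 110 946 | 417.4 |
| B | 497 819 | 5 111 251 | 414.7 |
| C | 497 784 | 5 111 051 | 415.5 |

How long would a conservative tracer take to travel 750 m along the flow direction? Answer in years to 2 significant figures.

1.7 years

Taking A as reference: B−A = (135, 305, -2.7); C−A = (100, 105, -1.9).
Solve a·Δx + b·Δy = Δh: det = 135·105 − 100·305 = -16325.
∂h/∂x = [(-2.7)·105 − (-1.9)·305] / -16325 = -0.01813
∂h/∂y = [135·(-1.9) − 100·(-2.7)] / -16325 = -0.0008270
|∇h| = √(-0.01813² + -0.0008270²) = 0.01815
Seepage velocity v = K·i/n = 23.0 × 0.01815 / 0.35 = 1.193 m/day.
t = 750 / 1.193 = 628.7 days = 1.72 years.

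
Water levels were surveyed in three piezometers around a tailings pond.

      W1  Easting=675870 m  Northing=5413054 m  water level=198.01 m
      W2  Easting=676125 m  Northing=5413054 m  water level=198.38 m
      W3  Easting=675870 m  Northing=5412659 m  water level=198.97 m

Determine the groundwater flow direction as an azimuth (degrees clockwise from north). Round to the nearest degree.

∂h/∂x = (198.38 − 198.01) / (676125 − 675870) = +0.001451
∂h/∂y = (198.97 − 198.01) / (5412659 − 5413054) = -0.002430
Flow direction (−∇h) has components (-0.001451 E, +0.002430 N).
Azimuth = atan2(E, N) = atan2(-0.001451, +0.002430) = 329.2° ≈ 329°.

329°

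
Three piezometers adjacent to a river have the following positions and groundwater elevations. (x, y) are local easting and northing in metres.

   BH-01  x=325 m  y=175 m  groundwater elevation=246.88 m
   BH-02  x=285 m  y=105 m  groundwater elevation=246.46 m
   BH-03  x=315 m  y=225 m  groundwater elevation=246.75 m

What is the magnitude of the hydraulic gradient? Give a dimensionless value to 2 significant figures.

0.011

Taking BH-01 as reference: BH-02−BH-01 = (-40, -70, -0.42); BH-03−BH-01 = (-10, 50, -0.13).
Determinant of the coordinate differences = (-40)·50 − (-10)·(-70) = -2700.
∂h/∂x = [(-0.42)·50 − (-0.13)·(-70)] / -2700 = +0.01115
∂h/∂y = [(-40)·(-0.13) − (-10)·(-0.42)] / -2700 = -0.0003704
|∇h| = √(0.01115² + -0.0003704²) = 0.01116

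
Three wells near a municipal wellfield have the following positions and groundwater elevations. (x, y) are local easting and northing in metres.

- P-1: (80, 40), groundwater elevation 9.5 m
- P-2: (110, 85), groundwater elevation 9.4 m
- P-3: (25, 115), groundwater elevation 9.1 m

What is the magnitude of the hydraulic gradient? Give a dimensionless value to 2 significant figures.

With h = a·x + b·y + c and P-1 as origin, the differences give:
  30·a + 45·b = -0.1
  (-55)·a + 75·b = -0.4
Eliminate b (×75 and ×45, subtract): 4725·a = 10.50 → a = ∂h/∂x = +0.002222
Back-substitute: b = ∂h/∂y = -0.003704.
|∇h| = √(0.002222² + -0.003704²) = 0.004319

0.0043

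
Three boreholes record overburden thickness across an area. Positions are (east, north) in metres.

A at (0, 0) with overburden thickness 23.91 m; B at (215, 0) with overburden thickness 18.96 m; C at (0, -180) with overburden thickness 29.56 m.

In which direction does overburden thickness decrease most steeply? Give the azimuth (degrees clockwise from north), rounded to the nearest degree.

036°

∂d/∂x = (18.96 − 23.91) / (215 − 0) = -0.02302
∂d/∂y = (29.56 − 23.91) / (-180 − 0) = -0.03139
Steepest decrease is along −∇f: components (+0.02302 E, +0.03139 N).
Azimuth = atan2(+0.02302, +0.03139) = 36.3° ≈ 036°.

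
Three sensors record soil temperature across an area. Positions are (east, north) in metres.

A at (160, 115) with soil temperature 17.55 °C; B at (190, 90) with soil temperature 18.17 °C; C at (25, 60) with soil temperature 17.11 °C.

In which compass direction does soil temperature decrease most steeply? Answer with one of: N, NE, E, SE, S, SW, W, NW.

NW

Three-point gradient (reference A): Δ to B = (30, -25, +0.62), Δ to C = (-135, -55, -0.44).
∂T/∂x = +0.008975, ∂T/∂y = -0.01403 (det = -5025).
Steepest decrease is along −∇f = (-0.008975 E, +0.01403 N) → northwest.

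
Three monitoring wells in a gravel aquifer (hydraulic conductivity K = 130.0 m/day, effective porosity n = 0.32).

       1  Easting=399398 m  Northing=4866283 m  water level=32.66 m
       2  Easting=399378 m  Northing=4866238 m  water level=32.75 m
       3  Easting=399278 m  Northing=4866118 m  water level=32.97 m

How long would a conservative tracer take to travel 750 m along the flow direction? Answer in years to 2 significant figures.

2.3 years

With h = a·x + b·y + c and 1 as origin, the differences give:
  (-20)·a + (-45)·b = +0.09
  (-120)·a + (-165)·b = +0.31
Eliminate b (×(-165) and ×(-45), subtract): -2100·a = -0.900 → a = ∂h/∂x = +0.0004286
Back-substitute: b = ∂h/∂y = -0.002190.
|∇h| = √(0.0004286² + -0.002190²) = 0.002232
Seepage velocity v = K·i/n = 130.0 × 0.002232 / 0.32 = 0.9068 m/day.
t = 750 / 0.9068 = 827.1 days = 2.26 years.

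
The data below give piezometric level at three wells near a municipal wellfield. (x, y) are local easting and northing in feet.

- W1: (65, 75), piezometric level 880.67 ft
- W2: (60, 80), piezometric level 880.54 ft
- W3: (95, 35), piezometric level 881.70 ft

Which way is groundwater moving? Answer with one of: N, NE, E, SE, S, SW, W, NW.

Three-point gradient (reference W1): Δ to W2 = (-5, 5, -0.13), Δ to W3 = (30, -40, +1.03).
∂h/∂x = +0.0010000, ∂h/∂y = -0.02500 (det = 50).
Flow = −∇h = (-0.0010000 east, +0.02500 north), which points north.

N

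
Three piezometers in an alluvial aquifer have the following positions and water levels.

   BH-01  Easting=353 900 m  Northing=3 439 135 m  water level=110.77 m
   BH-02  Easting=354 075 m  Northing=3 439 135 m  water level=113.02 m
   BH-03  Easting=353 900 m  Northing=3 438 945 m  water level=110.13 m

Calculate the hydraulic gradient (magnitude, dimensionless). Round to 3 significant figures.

∂h/∂x = (113.02 − 110.77) / (354075 − 353900) = +0.01286
∂h/∂y = (110.13 − 110.77) / (3438945 − 3439135) = +0.003368
|∇h| = √(0.01286² + 0.003368²) = 0.01329

0.0133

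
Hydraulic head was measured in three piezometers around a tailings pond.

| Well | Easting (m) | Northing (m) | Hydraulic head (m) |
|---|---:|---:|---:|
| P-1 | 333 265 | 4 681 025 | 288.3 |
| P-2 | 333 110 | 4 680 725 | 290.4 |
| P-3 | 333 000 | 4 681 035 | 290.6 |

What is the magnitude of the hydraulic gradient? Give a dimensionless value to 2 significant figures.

0.0091

With h = a·x + b·y + c and P-1 as origin, the differences give:
  (-155)·a + (-300)·b = +2.1
  (-265)·a + 10·b = +2.3
Eliminate b (×10 and ×(-300), subtract): -81050·a = 711.00 → a = ∂h/∂x = -0.008772
Back-substitute: b = ∂h/∂y = -0.002468.
|∇h| = √(-0.008772² + -0.002468²) = 0.009113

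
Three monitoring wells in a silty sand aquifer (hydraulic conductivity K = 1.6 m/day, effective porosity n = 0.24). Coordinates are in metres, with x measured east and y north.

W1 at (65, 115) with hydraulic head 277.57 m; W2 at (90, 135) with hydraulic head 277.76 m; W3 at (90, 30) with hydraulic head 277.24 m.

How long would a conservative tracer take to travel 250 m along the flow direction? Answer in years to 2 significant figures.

With h = a·x + b·y + c and W1 as origin, the differences give:
  25·a + 20·b = +0.19
  25·a + (-85)·b = -0.33
Eliminate b (×(-85) and ×20, subtract): -2625·a = -9.550 → a = ∂h/∂x = +0.003638
Back-substitute: b = ∂h/∂y = +0.004952.
|∇h| = √(0.003638² + 0.004952²) = 0.006145
Seepage velocity v = K·i/n = 1.6 × 0.006145 / 0.24 = 0.04097 m/day.
t = 250 / 0.04097 = 6102 days = 16.7 years.

17 years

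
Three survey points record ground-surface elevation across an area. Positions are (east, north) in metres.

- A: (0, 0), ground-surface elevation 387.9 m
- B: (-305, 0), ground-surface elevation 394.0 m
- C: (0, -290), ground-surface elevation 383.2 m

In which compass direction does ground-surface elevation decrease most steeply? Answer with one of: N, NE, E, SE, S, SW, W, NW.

∂z/∂x = (394.0 − 387.9) / (-305 − 0) = -0.02000
∂z/∂y = (383.2 − 387.9) / (-290 − 0) = +0.01621
Steepest decrease is along −∇f = (+0.02000 E, -0.01621 N) → southeast.

SE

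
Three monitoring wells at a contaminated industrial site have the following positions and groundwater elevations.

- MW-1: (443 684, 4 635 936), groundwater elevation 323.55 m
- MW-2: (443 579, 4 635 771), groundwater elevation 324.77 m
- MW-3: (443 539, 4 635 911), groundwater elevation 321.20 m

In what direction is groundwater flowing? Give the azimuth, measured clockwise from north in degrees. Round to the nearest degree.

Differences from MW-1: to MW-2 (Δx, Δy, Δh) = (-105, -165, +1.22); to MW-3 = (-145, -25, -2.35).
Solve a·Δx + b·Δy = Δh: det = (-105)·(-25) − (-145)·(-165) = -21300.
∂h/∂x = [(+1.22)·(-25) − (-2.35)·(-165)] / -21300 = +0.01964
∂h/∂y = [(-105)·(-2.35) − (-145)·(+1.22)] / -21300 = -0.01989
Flow direction (−∇h) has components (-0.01964 E, +0.01989 N).
Azimuth = atan2(E, N) = atan2(-0.01964, +0.01989) = 315.4° ≈ 315°.

315°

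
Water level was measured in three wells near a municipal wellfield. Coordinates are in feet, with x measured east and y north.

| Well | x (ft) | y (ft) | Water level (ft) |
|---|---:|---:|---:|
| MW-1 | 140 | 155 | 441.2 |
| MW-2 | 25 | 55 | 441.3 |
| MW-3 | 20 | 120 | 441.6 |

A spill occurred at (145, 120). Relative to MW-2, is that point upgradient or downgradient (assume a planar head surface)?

downgradient

Taking MW-1 as reference: MW-2−MW-1 = (-115, -100, +0.1); MW-3−MW-1 = (-120, -35, +0.4).
Solve a·Δx + b·Δy = Δh: det = (-115)·(-35) − (-120)·(-100) = -7975.
∂h/∂x = [(+0.1)·(-35) − (+0.4)·(-100)] / -7975 = -0.004577
∂h/∂y = [(-115)·(+0.4) − (-120)·(+0.1)] / -7975 = +0.004263
Head at (145, 120) = 441.2 + (-0.004577)·(5) + (+0.004263)·(-35) = 441.03 ft.
That is lower than the 441.3 ft at MW-2, so the point is downgradient.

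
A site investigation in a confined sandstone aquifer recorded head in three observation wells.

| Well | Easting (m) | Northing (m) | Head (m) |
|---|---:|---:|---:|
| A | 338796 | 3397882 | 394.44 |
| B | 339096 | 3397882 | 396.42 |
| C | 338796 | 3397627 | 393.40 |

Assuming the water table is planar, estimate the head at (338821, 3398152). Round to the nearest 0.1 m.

∂h/∂x = (396.42 − 394.44) / (339096 − 338796) = +0.006600
∂h/∂y = (393.40 − 394.44) / (3397627 − 3397882) = +0.004078
h(338821, 3398152) = 394.44 + (+0.006600)·(25) + (+0.004078)·(270) = 394.44 +0.165 +1.101 = 395.706 m.

395.7 m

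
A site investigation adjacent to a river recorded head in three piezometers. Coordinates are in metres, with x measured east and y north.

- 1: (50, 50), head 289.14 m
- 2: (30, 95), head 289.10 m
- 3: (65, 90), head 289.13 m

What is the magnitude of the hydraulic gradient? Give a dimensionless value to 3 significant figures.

0.000950

With h = a·x + b·y + c and 1 as origin, the differences give:
  (-20)·a + 45·b = -0.04
  15·a + 40·b = -0.01
Eliminate b (×40 and ×45, subtract): -1475·a = -1.150 → a = ∂h/∂x = +0.0007797
Back-substitute: b = ∂h/∂y = -0.0005424.
|∇h| = √(0.0007797² + -0.0005424²) = 0.0009498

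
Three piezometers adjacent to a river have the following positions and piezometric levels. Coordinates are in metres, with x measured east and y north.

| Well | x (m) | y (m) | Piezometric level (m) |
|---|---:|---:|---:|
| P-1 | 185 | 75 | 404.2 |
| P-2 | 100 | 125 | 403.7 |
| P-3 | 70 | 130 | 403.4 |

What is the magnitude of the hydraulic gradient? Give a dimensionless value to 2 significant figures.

0.015

With h = a·x + b·y + c and P-1 as origin, the differences give:
  (-85)·a + 50·b = -0.5
  (-115)·a + 55·b = -0.8
Eliminate b (×55 and ×50, subtract): 1075·a = 12.50 → a = ∂h/∂x = +0.01163
Back-substitute: b = ∂h/∂y = +0.009767.
|∇h| = √(0.01163² + 0.009767²) = 0.01519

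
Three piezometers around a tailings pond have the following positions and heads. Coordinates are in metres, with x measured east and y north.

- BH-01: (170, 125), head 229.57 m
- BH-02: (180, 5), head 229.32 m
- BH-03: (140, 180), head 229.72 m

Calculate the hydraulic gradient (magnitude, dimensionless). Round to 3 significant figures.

0.00241

With h = a·x + b·y + c and BH-01 as origin, the differences give:
  10·a + (-120)·b = -0.25
  (-30)·a + 55·b = +0.15
Eliminate b (×55 and ×(-120), subtract): -3050·a = 4.250 → a = ∂h/∂x = -0.001393
Back-substitute: b = ∂h/∂y = +0.001967.
|∇h| = √(-0.001393² + 0.001967²) = 0.00241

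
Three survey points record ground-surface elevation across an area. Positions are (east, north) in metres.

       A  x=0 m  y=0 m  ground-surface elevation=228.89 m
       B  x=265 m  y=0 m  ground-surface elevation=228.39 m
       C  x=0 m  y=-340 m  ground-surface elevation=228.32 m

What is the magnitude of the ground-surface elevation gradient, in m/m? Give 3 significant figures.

∂z/∂x = (228.39 − 228.89) / (265 − 0) = -0.001887
∂z/∂y = (228.32 − 228.89) / (-340 − 0) = +0.001676
|∇f| = √(-0.001887² + 0.001676²) = 0.002524 m/m

0.00252 m/m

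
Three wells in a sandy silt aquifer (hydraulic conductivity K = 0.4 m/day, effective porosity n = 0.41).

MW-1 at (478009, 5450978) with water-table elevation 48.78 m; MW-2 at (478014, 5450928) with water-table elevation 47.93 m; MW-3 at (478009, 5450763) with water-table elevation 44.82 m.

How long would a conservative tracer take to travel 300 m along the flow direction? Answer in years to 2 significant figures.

Taking MW-1 as reference: MW-2−MW-1 = (5, -50, -0.85); MW-3−MW-1 = (0, -215, -3.96).
Determinant of the coordinate differences = 5·(-215) − 0·(-50) = -1075.
∂h/∂x = [(-0.85)·(-215) − (-3.96)·(-50)] / -1075 = +0.01419
∂h/∂y = [5·(-3.96) − 0·(-0.85)] / -1075 = +0.01842
|∇h| = √(0.01419² + 0.01842²) = 0.02325
Seepage velocity v = K·i/n = 0.4 × 0.02325 / 0.41 = 0.02268 m/day.
t = 300 / 0.02268 = 1.323e+04 days = 36.2 years.

36 years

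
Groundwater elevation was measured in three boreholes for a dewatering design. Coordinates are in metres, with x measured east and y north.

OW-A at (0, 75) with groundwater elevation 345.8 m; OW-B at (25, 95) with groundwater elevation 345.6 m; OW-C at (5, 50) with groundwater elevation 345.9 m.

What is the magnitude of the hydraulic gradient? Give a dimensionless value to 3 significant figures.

0.00636

Taking OW-A as reference: OW-B−OW-A = (25, 20, -0.2); OW-C−OW-A = (5, -25, +0.1).
Solve a·Δx + b·Δy = Δh: det = 25·(-25) − 5·20 = -725.
∂h/∂x = [(-0.2)·(-25) − (+0.1)·20] / -725 = -0.004138
∂h/∂y = [25·(+0.1) − 5·(-0.2)] / -725 = -0.004828
|∇h| = √(-0.004138² + -0.004828²) = 0.006359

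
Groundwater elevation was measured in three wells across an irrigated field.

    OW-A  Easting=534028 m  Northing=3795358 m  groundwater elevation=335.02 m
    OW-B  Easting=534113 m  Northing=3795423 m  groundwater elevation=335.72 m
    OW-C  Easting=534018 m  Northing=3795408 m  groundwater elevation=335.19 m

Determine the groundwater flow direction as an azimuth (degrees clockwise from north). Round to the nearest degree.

228°

Taking OW-A as reference: OW-B−OW-A = (85, 65, +0.70); OW-C−OW-A = (-10, 50, +0.17).
Determinant of the coordinate differences = 85·50 − (-10)·65 = 4900.
∂h/∂x = [(+0.70)·50 − (+0.17)·65] / 4900 = +0.004888
∂h/∂y = [85·(+0.17) − (-10)·(+0.70)] / 4900 = +0.004378
Flow direction (−∇h) has components (-0.004888 E, -0.004378 N).
Azimuth = atan2(E, N) = atan2(-0.004888, -0.004378) = 228.2° ≈ 228°.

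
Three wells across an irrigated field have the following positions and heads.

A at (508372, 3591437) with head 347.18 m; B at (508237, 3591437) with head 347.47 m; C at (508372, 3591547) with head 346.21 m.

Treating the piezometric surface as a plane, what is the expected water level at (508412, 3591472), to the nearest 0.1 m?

∂h/∂x = (347.47 − 347.18) / (508237 − 508372) = -0.002148
∂h/∂y = (346.21 − 347.18) / (3591547 − 3591437) = -0.008818
h(508412, 3591472) = 347.18 + (-0.002148)·(40) + (-0.008818)·(35) = 347.18 -0.086 -0.309 = 346.785 m.

346.8 m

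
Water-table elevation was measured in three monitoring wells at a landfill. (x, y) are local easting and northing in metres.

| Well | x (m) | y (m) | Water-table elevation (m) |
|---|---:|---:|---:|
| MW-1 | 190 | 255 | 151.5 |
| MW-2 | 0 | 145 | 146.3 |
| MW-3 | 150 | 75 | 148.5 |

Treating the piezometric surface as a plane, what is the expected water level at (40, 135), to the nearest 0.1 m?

Differences from MW-1: to MW-2 (Δx, Δy, Δh) = (-190, -110, -5.2); to MW-3 = (-40, -180, -3.0).
Determinant of the coordinate differences = (-190)·(-180) − (-40)·(-110) = 29800.
∂h/∂x = [(-5.2)·(-180) − (-3.0)·(-110)] / 29800 = +0.02034
∂h/∂y = [(-190)·(-3.0) − (-40)·(-5.2)] / 29800 = +0.01215
h(40, 135) = 151.5 + (+0.02034)·(-150) + (+0.01215)·(-120) = 151.5 -3.050 -1.458 = 146.992 m.

147.0 m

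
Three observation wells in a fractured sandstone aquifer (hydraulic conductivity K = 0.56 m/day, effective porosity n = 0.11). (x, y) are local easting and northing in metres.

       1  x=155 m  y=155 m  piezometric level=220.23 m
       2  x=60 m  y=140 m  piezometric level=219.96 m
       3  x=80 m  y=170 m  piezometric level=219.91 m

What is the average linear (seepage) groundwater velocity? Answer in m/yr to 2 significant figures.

With h = a·x + b·y + c and 1 as origin, the differences give:
  (-95)·a + (-15)·b = -0.27
  (-75)·a + 15·b = -0.32
Eliminate b (×15 and ×(-15), subtract): -2550·a = -8.850 → a = ∂h/∂x = +0.003471
Back-substitute: b = ∂h/∂y = -0.003980.
|∇h| = √(0.003471² + -0.003980²) = 0.005281
Seepage velocity v = K·i/n = 0.56 × 0.005281 / 0.11 = 0.02689 m/day = 9.822 m/yr.

9.8 m/yr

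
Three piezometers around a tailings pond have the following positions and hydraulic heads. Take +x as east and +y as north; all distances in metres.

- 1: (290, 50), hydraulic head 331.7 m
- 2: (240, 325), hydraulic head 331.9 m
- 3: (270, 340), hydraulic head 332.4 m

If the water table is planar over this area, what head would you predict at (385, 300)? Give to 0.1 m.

334.0 m

Three-point gradient (reference 1): Δ to 2 = (-50, 275, +0.2), Δ to 3 = (-20, 290, +0.7).
∂h/∂x = +0.01494, ∂h/∂y = +0.003444 (det = -9000).
h(385, 300) = 331.7 + (+0.01494)·(95) + (+0.003444)·(250) = 331.7 +1.420 +0.861 = 333.981 m.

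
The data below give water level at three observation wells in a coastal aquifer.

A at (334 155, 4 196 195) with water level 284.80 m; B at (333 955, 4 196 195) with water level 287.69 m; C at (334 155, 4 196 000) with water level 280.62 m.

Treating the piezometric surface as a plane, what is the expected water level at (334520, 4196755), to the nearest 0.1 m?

291.5 m

∂h/∂x = (287.69 − 284.80) / (333955 − 334155) = -0.01445
∂h/∂y = (280.62 − 284.80) / (4196000 − 4196195) = +0.02144
h(334520, 4196755) = 284.80 + (-0.01445)·(365) + (+0.02144)·(560) = 284.80 -5.274 +12.004 = 291.530 m.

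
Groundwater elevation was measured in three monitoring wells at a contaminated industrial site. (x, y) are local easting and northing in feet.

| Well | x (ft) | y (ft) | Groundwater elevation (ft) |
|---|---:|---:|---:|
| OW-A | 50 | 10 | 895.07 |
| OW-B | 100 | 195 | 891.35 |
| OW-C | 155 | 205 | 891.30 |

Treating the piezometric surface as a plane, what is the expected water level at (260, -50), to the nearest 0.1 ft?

Taking OW-A as reference: OW-B−OW-A = (50, 185, -3.72); OW-C−OW-A = (105, 195, -3.77).
Solve a·Δx + b·Δy = Δh: det = 50·195 − 105·185 = -9675.
∂h/∂x = [(-3.72)·195 − (-3.77)·185] / -9675 = +0.002889
∂h/∂y = [50·(-3.77) − 105·(-3.72)] / -9675 = -0.02089
h(260, -50) = 895.07 + (+0.002889)·(210) + (-0.02089)·(-60) = 895.07 +0.607 +1.253 = 896.930 ft.

896.9 ft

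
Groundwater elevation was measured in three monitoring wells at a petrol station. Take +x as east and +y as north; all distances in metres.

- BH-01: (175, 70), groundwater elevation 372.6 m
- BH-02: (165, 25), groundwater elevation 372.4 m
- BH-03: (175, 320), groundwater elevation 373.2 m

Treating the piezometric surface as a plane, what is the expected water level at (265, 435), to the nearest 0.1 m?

374.3 m

Three-point gradient (reference BH-01): Δ to BH-02 = (-10, -45, -0.2), Δ to BH-03 = (0, 250, +0.6).
∂h/∂x = +0.009200, ∂h/∂y = +0.002400 (det = -2500).
h(265, 435) = 372.6 + (+0.009200)·(90) + (+0.002400)·(365) = 372.6 +0.828 +0.876 = 374.304 m.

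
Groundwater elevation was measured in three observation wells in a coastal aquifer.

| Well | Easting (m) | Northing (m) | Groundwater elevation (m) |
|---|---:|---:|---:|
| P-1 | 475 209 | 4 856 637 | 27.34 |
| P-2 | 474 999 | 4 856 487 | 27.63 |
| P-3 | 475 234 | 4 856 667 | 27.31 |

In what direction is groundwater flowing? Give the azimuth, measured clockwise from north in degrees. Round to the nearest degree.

Taking P-1 as reference: P-2−P-1 = (-210, -150, +0.29); P-3−P-1 = (25, 30, -0.03).
Solve a·Δx + b·Δy = Δh: det = (-210)·30 − 25·(-150) = -2550.
∂h/∂x = [(+0.29)·30 − (-0.03)·(-150)] / -2550 = -0.001647
∂h/∂y = [(-210)·(-0.03) − 25·(+0.29)] / -2550 = +0.0003725
Flow direction (−∇h) has components (+0.001647 E, -0.0003725 N).
Azimuth = atan2(E, N) = atan2(+0.001647, -0.0003725) = 102.7° ≈ 103°.

103°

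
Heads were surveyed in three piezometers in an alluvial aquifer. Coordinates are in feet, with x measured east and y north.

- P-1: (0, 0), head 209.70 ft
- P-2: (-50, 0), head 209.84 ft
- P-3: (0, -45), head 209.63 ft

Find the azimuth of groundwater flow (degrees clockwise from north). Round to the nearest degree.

∂h/∂x = (209.84 − 209.70) / (-50 − 0) = -0.002800
∂h/∂y = (209.63 − 209.70) / (-45 − 0) = +0.001556
Flow direction (−∇h) has components (+0.002800 E, -0.001556 N).
Azimuth = atan2(E, N) = atan2(+0.002800, -0.001556) = 119.1° ≈ 119°.

119°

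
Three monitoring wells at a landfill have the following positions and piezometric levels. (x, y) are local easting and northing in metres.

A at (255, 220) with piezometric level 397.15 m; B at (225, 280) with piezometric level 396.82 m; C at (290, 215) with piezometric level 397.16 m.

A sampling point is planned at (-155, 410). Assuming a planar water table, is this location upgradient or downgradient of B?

With h = a·x + b·y + c and A as origin, the differences give:
  (-30)·a + 60·b = -0.33
  35·a + (-5)·b = +0.01
Eliminate b (×(-5) and ×60, subtract): -1950·a = 1.050 → a = ∂h/∂x = -0.0005385
Back-substitute: b = ∂h/∂y = -0.005769.
Head at (-155, 410) = 397.15 + (-0.0005385)·(-410) + (-0.005769)·(190) = 396.27 m.
That is lower than the 396.82 m at B, so the point is downgradient.

downgradient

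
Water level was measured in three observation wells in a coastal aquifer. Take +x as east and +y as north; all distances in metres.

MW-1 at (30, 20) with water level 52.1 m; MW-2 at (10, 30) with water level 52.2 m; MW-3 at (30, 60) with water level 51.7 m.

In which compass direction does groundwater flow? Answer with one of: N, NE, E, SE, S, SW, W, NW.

Taking MW-1 as reference: MW-2−MW-1 = (-20, 10, +0.1); MW-3−MW-1 = (0, 40, -0.4).
Solve a·Δx + b·Δy = Δh: det = (-20)·40 − 0·10 = -800.
∂h/∂x = [(+0.1)·40 − (-0.4)·10] / -800 = -0.01000
∂h/∂y = [(-20)·(-0.4) − 0·(+0.1)] / -800 = -0.010000
Flow = −∇h = (+0.01000 east, +0.010000 north), which points northeast.

NE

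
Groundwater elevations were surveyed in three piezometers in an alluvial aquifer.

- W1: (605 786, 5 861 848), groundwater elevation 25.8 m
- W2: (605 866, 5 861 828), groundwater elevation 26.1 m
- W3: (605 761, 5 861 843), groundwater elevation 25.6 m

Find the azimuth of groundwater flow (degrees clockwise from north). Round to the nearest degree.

213°

Taking W1 as reference: W2−W1 = (80, -20, +0.3); W3−W1 = (-25, -5, -0.2).
Determinant of the coordinate differences = 80·(-5) − (-25)·(-20) = -900.
∂h/∂x = [(+0.3)·(-5) − (-0.2)·(-20)] / -900 = +0.006111
∂h/∂y = [80·(-0.2) − (-25)·(+0.3)] / -900 = +0.009444
Flow direction (−∇h) has components (-0.006111 E, -0.009444 N).
Azimuth = atan2(E, N) = atan2(-0.006111, -0.009444) = 212.9° ≈ 213°.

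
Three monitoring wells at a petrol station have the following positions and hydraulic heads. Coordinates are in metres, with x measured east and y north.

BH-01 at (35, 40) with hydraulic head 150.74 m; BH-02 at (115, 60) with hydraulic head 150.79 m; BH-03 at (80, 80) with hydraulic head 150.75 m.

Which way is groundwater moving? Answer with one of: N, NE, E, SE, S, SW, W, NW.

With h = a·x + b·y + c and BH-01 as origin, the differences give:
  80·a + 20·b = +0.05
  45·a + 40·b = +0.01
Eliminate b (×40 and ×20, subtract): 2300·a = 1.800 → a = ∂h/∂x = +0.0007826
Back-substitute: b = ∂h/∂y = -0.0006304.
Flow = −∇h = (-0.0007826 east, +0.0006304 north), which points northwest.

NW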